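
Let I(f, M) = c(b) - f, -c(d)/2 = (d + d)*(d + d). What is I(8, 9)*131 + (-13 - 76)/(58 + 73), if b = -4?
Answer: -2333985/131 ≈ -17817.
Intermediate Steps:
c(d) = -8*d² (c(d) = -2*(d + d)*(d + d) = -2*2*d*2*d = -8*d²)
I(f, M) = -128 - f (I(f, M) = -8*(-4)² - f = -8*16 - f = -128 - f)
I(8, 9)*131 + (-13 - 76)/(58 + 73) = (-128 - 1*8)*131 + (-13 - 76)/(58 + 73) = (-128 - 8)*131 - 89/131 = -136*131 - 89*1/131 = -17816 - 89/131 = -2333985/131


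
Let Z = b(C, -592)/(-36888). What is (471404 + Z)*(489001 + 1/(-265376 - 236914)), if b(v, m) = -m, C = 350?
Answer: 1841003660663583757/7986411 ≈ 2.3052e+11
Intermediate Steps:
Z = -74/4611 (Z = -1*(-592)/(-36888) = 592*(-1/36888) = -74/4611 ≈ -0.016049)
(471404 + Z)*(489001 + 1/(-265376 - 236914)) = (471404 - 74/4611)*(489001 + 1/(-265376 - 236914)) = 2173643770*(489001 + 1/(-502290))/4611 = 2173643770*(489001 - 1/502290)/4611 = (2173643770/4611)*(245620312289/502290) = 1841003660663583757/7986411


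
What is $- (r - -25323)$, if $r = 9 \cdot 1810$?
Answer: $-41613$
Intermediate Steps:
$r = 16290$
$- (r - -25323) = - (16290 - -25323) = - (16290 + 25323) = \left(-1\right) 41613 = -41613$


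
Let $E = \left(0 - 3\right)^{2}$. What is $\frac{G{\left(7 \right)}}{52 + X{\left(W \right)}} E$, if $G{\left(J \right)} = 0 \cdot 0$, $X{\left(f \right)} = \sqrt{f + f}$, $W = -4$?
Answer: $0$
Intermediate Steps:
$X{\left(f \right)} = \sqrt{2} \sqrt{f}$ ($X{\left(f \right)} = \sqrt{2 f} = \sqrt{2} \sqrt{f}$)
$E = 9$ ($E = \left(-3\right)^{2} = 9$)
$G{\left(J \right)} = 0$
$\frac{G{\left(7 \right)}}{52 + X{\left(W \right)}} E = \frac{1}{52 + \sqrt{2} \sqrt{-4}} \cdot 0 \cdot 9 = \frac{1}{52 + \sqrt{2} \cdot 2 i} 0 \cdot 9 = \frac{1}{52 + 2 i \sqrt{2}} \cdot 0 \cdot 9 = 0 \cdot 9 = 0$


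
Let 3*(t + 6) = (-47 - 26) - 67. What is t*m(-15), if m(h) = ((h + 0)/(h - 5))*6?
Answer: -237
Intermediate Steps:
m(h) = 6*h/(-5 + h) (m(h) = (h/(-5 + h))*6 = 6*h/(-5 + h))
t = -158/3 (t = -6 + ((-47 - 26) - 67)/3 = -6 + (-73 - 67)/3 = -6 + (⅓)*(-140) = -6 - 140/3 = -158/3 ≈ -52.667)
t*m(-15) = -316*(-15)/(-5 - 15) = -316*(-15)/(-20) = -316*(-15)*(-1)/20 = -158/3*9/2 = -237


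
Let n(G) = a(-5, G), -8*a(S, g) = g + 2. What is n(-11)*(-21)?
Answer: -189/8 ≈ -23.625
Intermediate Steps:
a(S, g) = -1/4 - g/8 (a(S, g) = -(g + 2)/8 = -(2 + g)/8 = -1/4 - g/8)
n(G) = -1/4 - G/8
n(-11)*(-21) = (-1/4 - 1/8*(-11))*(-21) = (-1/4 + 11/8)*(-21) = (9/8)*(-21) = -189/8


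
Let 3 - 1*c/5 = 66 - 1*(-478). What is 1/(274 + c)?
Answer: -1/2431 ≈ -0.00041135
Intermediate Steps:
c = -2705 (c = 15 - 5*(66 - 1*(-478)) = 15 - 5*(66 + 478) = 15 - 5*544 = 15 - 2720 = -2705)
1/(274 + c) = 1/(274 - 2705) = 1/(-2431) = -1/2431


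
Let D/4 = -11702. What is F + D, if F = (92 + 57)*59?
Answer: -38017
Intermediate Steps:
D = -46808 (D = 4*(-11702) = -46808)
F = 8791 (F = 149*59 = 8791)
F + D = 8791 - 46808 = -38017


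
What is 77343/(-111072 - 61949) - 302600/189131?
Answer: -66984113533/32723634751 ≈ -2.0470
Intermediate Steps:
77343/(-111072 - 61949) - 302600/189131 = 77343/(-173021) - 302600*1/189131 = 77343*(-1/173021) - 302600/189131 = -77343/173021 - 302600/189131 = -66984113533/32723634751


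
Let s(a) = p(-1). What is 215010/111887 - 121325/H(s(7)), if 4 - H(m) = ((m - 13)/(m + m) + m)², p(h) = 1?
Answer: 13579205485/2349627 ≈ 5779.3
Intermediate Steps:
s(a) = 1
H(m) = 4 - (m + (-13 + m)/(2*m))² (H(m) = 4 - ((m - 13)/(m + m) + m)² = 4 - ((-13 + m)/((2*m)) + m)² = 4 - ((-13 + m)*(1/(2*m)) + m)² = 4 - ((-13 + m)/(2*m) + m)² = 4 - (m + (-13 + m)/(2*m))²)
215010/111887 - 121325/H(s(7)) = 215010/111887 - 121325/(4 - ¼*(-13 + 1 + 2*1²)²/1²) = 215010*(1/111887) - 121325/(4 - ¼*1*(-13 + 1 + 2*1)²) = 215010/111887 - 121325/(4 - ¼*1*(-13 + 1 + 2)²) = 215010/111887 - 121325/(4 - ¼*1*(-10)²) = 215010/111887 - 121325/(4 - ¼*1*100) = 215010/111887 - 121325/(4 - 25) = 215010/111887 - 121325/(-21) = 215010/111887 - 121325*(-1/21) = 215010/111887 + 121325/21 = 13579205485/2349627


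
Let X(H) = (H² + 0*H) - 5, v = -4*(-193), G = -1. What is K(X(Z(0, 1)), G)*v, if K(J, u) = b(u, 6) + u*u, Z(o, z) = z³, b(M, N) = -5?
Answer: -3088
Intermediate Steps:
v = 772
X(H) = -5 + H² (X(H) = (H² + 0) - 5 = H² - 5 = -5 + H²)
K(J, u) = -5 + u² (K(J, u) = -5 + u*u = -5 + u²)
K(X(Z(0, 1)), G)*v = (-5 + (-1)²)*772 = (-5 + 1)*772 = -4*772 = -3088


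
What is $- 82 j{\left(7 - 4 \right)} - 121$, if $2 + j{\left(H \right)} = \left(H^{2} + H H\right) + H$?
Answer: $-1679$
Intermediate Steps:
$j{\left(H \right)} = -2 + H + 2 H^{2}$ ($j{\left(H \right)} = -2 + \left(\left(H^{2} + H H\right) + H\right) = -2 + \left(\left(H^{2} + H^{2}\right) + H\right) = -2 + \left(2 H^{2} + H\right) = -2 + \left(H + 2 H^{2}\right) = -2 + H + 2 H^{2}$)
$- 82 j{\left(7 - 4 \right)} - 121 = - 82 \left(-2 + \left(7 - 4\right) + 2 \left(7 - 4\right)^{2}\right) - 121 = - 82 \left(-2 + 3 + 2 \cdot 3^{2}\right) - 121 = - 82 \left(-2 + 3 + 2 \cdot 9\right) - 121 = - 82 \left(-2 + 3 + 18\right) - 121 = \left(-82\right) 19 - 121 = -1558 - 121 = -1679$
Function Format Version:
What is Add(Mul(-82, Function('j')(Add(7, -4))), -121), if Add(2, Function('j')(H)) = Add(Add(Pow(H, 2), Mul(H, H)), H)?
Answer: -1679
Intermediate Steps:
Function('j')(H) = Add(-2, H, Mul(2, Pow(H, 2))) (Function('j')(H) = Add(-2, Add(Add(Pow(H, 2), Mul(H, H)), H)) = Add(-2, Add(Add(Pow(H, 2), Pow(H, 2)), H)) = Add(-2, Add(Mul(2, Pow(H, 2)), H)) = Add(-2, Add(H, Mul(2, Pow(H, 2)))) = Add(-2, H, Mul(2, Pow(H, 2))))
Add(Mul(-82, Function('j')(Add(7, -4))), -121) = Add(Mul(-82, Add(-2, Add(7, -4), Mul(2, Pow(Add(7, -4), 2)))), -121) = Add(Mul(-82, Add(-2, 3, Mul(2, Pow(3, 2)))), -121) = Add(Mul(-82, Add(-2, 3, Mul(2, 9))), -121) = Add(Mul(-82, Add(-2, 3, 18)), -121) = Add(Mul(-82, 19), -121) = Add(-1558, -121) = -1679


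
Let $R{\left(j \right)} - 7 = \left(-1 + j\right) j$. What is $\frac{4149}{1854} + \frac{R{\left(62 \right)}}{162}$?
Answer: $\frac{23756}{927} \approx 25.627$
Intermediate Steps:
$R{\left(j \right)} = 7 + j \left(-1 + j\right)$ ($R{\left(j \right)} = 7 + \left(-1 + j\right) j = 7 + j \left(-1 + j\right)$)
$\frac{4149}{1854} + \frac{R{\left(62 \right)}}{162} = \frac{4149}{1854} + \frac{7 + 62^{2} - 62}{162} = 4149 \cdot \frac{1}{1854} + \left(7 + 3844 - 62\right) \frac{1}{162} = \frac{461}{206} + 3789 \cdot \frac{1}{162} = \frac{461}{206} + \frac{421}{18} = \frac{23756}{927}$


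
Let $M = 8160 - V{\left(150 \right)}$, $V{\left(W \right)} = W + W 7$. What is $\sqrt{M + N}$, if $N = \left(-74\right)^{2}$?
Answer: $2 \sqrt{3109} \approx 111.52$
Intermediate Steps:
$V{\left(W \right)} = 8 W$ ($V{\left(W \right)} = W + 7 W = 8 W$)
$N = 5476$
$M = 6960$ ($M = 8160 - 8 \cdot 150 = 8160 - 1200 = 6960$)
$\sqrt{M + N} = \sqrt{6960 + 5476} = \sqrt{12436} = 2 \sqrt{3109}$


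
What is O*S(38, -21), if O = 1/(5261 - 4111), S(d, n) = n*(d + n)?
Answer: -357/1150 ≈ -0.31043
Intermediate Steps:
O = 1/1150 ≈ 0.00086956
O*S(38, -21) = (-21*(38 - 21))/1150 = (-21*17)/1150 = (1/1150)*(-357) = -357/1150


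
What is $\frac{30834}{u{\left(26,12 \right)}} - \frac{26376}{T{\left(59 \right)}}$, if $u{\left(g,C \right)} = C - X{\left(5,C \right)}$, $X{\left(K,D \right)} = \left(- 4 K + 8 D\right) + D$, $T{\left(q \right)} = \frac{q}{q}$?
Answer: $- \frac{1017705}{38} \approx -26782.0$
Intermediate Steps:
$T{\left(q \right)} = 1$
$X{\left(K,D \right)} = - 4 K + 9 D$
$u{\left(g,C \right)} = 20 - 8 C$ ($u{\left(g,C \right)} = C - \left(\left(-4\right) 5 + 9 C\right) = C - \left(-20 + 9 C\right) = 20 - 8 C$)
$\frac{30834}{u{\left(26,12 \right)}} - \frac{26376}{T{\left(59 \right)}} = \frac{30834}{20 - 96} - \frac{26376}{1} = \frac{30834}{20 - 96} - 26376 = \frac{30834}{-76} - 26376 = 30834 \left(- \frac{1}{76}\right) - 26376 = - \frac{15417}{38} - 26376 = - \frac{1017705}{38}$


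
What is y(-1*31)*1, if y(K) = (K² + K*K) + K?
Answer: 1891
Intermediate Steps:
y(K) = K + 2*K² (y(K) = (K² + K²) + K = 2*K² + K = K + 2*K²)
y(-1*31)*1 = ((-1*31)*(1 + 2*(-1*31)))*1 = -31*(1 + 2*(-31))*1 = -31*(1 - 62)*1 = -31*(-61)*1 = 1891*1 = 1891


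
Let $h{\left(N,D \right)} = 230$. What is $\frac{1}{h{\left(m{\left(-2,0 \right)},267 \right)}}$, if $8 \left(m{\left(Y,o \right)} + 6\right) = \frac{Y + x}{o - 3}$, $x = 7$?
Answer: $\frac{1}{230} \approx 0.0043478$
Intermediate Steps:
$m{\left(Y,o \right)} = -6 + \frac{7 + Y}{8 \left(-3 + o\right)}$ ($m{\left(Y,o \right)} = -6 + \frac{\left(Y + 7\right) \frac{1}{o - 3}}{8} = -6 + \frac{\left(7 + Y\right) \frac{1}{-3 + o}}{8} = -6 + \frac{\frac{1}{-3 + o} \left(7 + Y\right)}{8} = -6 + \frac{7 + Y}{8 \left(-3 + o\right)}$)
$\frac{1}{h{\left(m{\left(-2,0 \right)},267 \right)}} = \frac{1}{230}$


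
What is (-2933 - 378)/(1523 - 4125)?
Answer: 3311/2602 ≈ 1.2725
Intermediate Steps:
(-2933 - 378)/(1523 - 4125) = -3311/(-2602) = -3311*(-1/2602) = 3311/2602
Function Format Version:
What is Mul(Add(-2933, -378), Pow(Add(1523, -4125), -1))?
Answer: Rational(3311, 2602) ≈ 1.2725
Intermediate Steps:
Mul(Add(-2933, -378), Pow(Add(1523, -4125), -1)) = Mul(-3311, Pow(-2602, -1)) = Mul(-3311, Rational(-1, 2602)) = Rational(3311, 2602)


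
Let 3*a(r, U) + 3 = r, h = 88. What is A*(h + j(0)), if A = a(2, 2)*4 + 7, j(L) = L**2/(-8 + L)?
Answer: 1496/3 ≈ 498.67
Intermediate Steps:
a(r, U) = -1 + r/3
j(L) = L**2/(-8 + L)
A = 17/3 (A = (-1 + (1/3)*2)*4 + 7 = (-1 + 2/3)*4 + 7 = -1/3*4 + 7 = -4/3 + 7 = 17/3 ≈ 5.6667)
A*(h + j(0)) = 17*(88 + 0**2/(-8 + 0))/3 = 17*(88 + 0/(-8))/3 = 17*(88 + 0*(-1/8))/3 = 17*(88 + 0)/3 = (17/3)*88 = 1496/3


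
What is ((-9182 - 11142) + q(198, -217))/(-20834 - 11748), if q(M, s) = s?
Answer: 20541/32582 ≈ 0.63044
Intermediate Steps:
((-9182 - 11142) + q(198, -217))/(-20834 - 11748) = ((-9182 - 11142) - 217)/(-20834 - 11748) = (-20324 - 217)/(-32582) = -20541*(-1/32582) = 20541/32582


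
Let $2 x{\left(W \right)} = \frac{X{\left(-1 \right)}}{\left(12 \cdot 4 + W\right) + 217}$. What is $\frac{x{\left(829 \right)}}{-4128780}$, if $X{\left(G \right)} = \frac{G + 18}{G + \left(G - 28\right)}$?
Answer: $\frac{17}{271013119200} \approx 6.2728 \cdot 10^{-11}$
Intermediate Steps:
$X{\left(G \right)} = \frac{18 + G}{-28 + 2 G}$ ($X{\left(G \right)} = \frac{18 + G}{G + \left(-28 + G\right)} = \frac{18 + G}{-28 + 2 G}$)
$x{\left(W \right)} = - \frac{17}{60 \left(265 + W\right)}$ ($x{\left(W \right)} = \frac{\frac{18 - 1}{2 \left(-14 - 1\right)} \frac{1}{\left(12 \cdot 4 + W\right) + 217}}{2} = \frac{\frac{1}{2} \frac{1}{-15} \cdot 17 \frac{1}{\left(48 + W\right) + 217}}{2} = \frac{\frac{1}{2} \left(- \frac{1}{15}\right) 17 \frac{1}{265 + W}}{2} = \frac{\left(- \frac{17}{30}\right) \frac{1}{265 + W}}{2} = - \frac{17}{60 \left(265 + W\right)}$)
$\frac{x{\left(829 \right)}}{-4128780} = \frac{\left(-17\right) \frac{1}{15900 + 60 \cdot 829}}{-4128780} = - \frac{17}{15900 + 49740} \left(- \frac{1}{4128780}\right) = - \frac{17}{65640} \left(- \frac{1}{4128780}\right) = \left(-17\right) \frac{1}{65640} \left(- \frac{1}{4128780}\right) = \left(- \frac{17}{65640}\right) \left(- \frac{1}{4128780}\right) = \frac{17}{271013119200}$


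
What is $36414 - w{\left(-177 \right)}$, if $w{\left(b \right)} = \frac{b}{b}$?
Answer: $36413$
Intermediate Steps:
$w{\left(b \right)} = 1$
$36414 - w{\left(-177 \right)} = 36414 - 1 = 36413$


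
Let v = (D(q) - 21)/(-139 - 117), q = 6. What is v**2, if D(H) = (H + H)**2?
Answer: 15129/65536 ≈ 0.23085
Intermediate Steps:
D(H) = 4*H**2 (D(H) = (2*H)**2 = 4*H**2)
v = -123/256 (v = (4*6**2 - 21)/(-139 - 117) = (4*36 - 21)/(-256) = (144 - 21)*(-1/256) = 123*(-1/256) = -123/256 ≈ -0.48047)
v**2 = (-123/256)**2 = 15129/65536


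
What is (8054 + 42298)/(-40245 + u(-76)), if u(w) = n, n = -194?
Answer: -50352/40439 ≈ -1.2451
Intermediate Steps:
u(w) = -194
(8054 + 42298)/(-40245 + u(-76)) = (8054 + 42298)/(-40245 - 194) = 50352/(-40439) = 50352*(-1/40439) = -50352/40439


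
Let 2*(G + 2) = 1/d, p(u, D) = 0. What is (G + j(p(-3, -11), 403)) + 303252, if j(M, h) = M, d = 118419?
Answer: 71821123501/236838 ≈ 3.0325e+5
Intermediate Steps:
G = -473675/236838 (G = -2 + (½)/118419 = -2 + (½)*(1/118419) = -2 + 1/236838 = -473675/236838 ≈ -2.0000)
(G + j(p(-3, -11), 403)) + 303252 = (-473675/236838 + 0) + 303252 = -473675/236838 + 303252 = 71821123501/236838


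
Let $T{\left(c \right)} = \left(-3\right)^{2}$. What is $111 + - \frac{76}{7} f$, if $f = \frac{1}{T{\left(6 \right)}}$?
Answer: $\frac{6917}{63} \approx 109.79$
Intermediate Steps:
$T{\left(c \right)} = 9$
$f = \frac{1}{9} \approx 0.11111$
$111 + - \frac{76}{7} f = 111 + - \frac{76}{7} \cdot \frac{1}{9} = 111 + \left(-76\right) \frac{1}{7} \cdot \frac{1}{9} = 111 - \frac{76}{63} = \frac{6917}{63}$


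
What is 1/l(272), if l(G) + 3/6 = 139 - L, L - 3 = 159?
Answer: -2/47 ≈ -0.042553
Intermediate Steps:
L = 162 (L = 3 + 159 = 162)
l(G) = -47/2 (l(G) = -½ + (139 - 1*162) = -½ + (139 - 162) = -½ - 23 = -47/2)
1/l(272) = 1/(-47/2) = -2/47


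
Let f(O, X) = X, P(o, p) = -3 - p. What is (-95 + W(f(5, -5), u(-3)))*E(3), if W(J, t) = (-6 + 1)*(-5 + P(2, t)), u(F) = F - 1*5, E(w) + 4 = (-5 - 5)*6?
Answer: 6080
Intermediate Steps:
E(w) = -64 (E(w) = -4 + (-5 - 5)*6 = -4 - 10*6 = -4 - 60 = -64)
u(F) = -5 + F (u(F) = F - 5 = -5 + F)
W(J, t) = 40 + 5*t (W(J, t) = (-6 + 1)*(-5 + (-3 - t)) = -5*(-8 - t) = 40 + 5*t)
(-95 + W(f(5, -5), u(-3)))*E(3) = (-95 + (40 + 5*(-5 - 3)))*(-64) = (-95 + (40 + 5*(-8)))*(-64) = (-95 + (40 - 40))*(-64) = (-95 + 0)*(-64) = -95*(-64) = 6080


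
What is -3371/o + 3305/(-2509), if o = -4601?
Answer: -6748466/11543909 ≈ -0.58459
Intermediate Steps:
-3371/o + 3305/(-2509) = -3371/(-4601) + 3305/(-2509) = -3371*(-1/4601) + 3305*(-1/2509) = 3371/4601 - 3305/2509 = -6748466/11543909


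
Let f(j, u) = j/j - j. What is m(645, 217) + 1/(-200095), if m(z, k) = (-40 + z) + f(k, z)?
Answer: 77836954/200095 ≈ 389.00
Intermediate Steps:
f(j, u) = 1 - j
m(z, k) = -39 + z - k (m(z, k) = (-40 + z) + (1 - k) = -39 + z - k)
m(645, 217) + 1/(-200095) = (-39 + 645 - 1*217) + 1/(-200095) = (-39 + 645 - 217) - 1/200095 = 389 - 1/200095 = 77836954/200095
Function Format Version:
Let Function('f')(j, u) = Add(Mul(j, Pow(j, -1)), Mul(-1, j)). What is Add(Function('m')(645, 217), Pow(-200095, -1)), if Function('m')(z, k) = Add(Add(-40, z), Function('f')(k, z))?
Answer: Rational(77836954, 200095) ≈ 389.00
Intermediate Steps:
Function('f')(j, u) = Add(1, Mul(-1, j))
Function('m')(z, k) = Add(-39, z, Mul(-1, k)) (Function('m')(z, k) = Add(Add(-40, z), Add(1, Mul(-1, k))) = Add(-39, z, Mul(-1, k)))
Add(Function('m')(645, 217), Pow(-200095, -1)) = Add(Add(-39, 645, Mul(-1, 217)), Pow(-200095, -1)) = Add(Add(-39, 645, -217), Rational(-1, 200095)) = Add(389, Rational(-1, 200095)) = Rational(77836954, 200095)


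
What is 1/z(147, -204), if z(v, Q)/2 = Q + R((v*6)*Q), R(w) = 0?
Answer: -1/408 ≈ -0.0024510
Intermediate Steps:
z(v, Q) = 2*Q (z(v, Q) = 2*(Q + 0) = 2*Q)
1/z(147, -204) = 1/(2*(-204)) = 1/(-408) = -1/408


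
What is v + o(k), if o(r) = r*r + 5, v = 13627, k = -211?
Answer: 58153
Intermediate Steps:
o(r) = 5 + r² (o(r) = r² + 5 = 5 + r²)
v + o(k) = 13627 + (5 + (-211)²) = 13627 + (5 + 44521) = 13627 + 44526 = 58153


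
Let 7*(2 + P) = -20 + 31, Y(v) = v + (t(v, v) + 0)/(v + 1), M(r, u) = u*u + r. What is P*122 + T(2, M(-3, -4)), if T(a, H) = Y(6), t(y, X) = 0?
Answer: -324/7 ≈ -46.286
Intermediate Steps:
M(r, u) = r + u**2 (M(r, u) = u**2 + r = r + u**2)
Y(v) = v (Y(v) = v + (0 + 0)/(v + 1) = v + 0/(1 + v) = v + 0 = v)
T(a, H) = 6
P = -3/7 (P = -2 + (-20 + 31)/7 = -2 + (1/7)*11 = -2 + 11/7 = -3/7 ≈ -0.42857)
P*122 + T(2, M(-3, -4)) = -3/7*122 + 6 = -366/7 + 6 = -324/7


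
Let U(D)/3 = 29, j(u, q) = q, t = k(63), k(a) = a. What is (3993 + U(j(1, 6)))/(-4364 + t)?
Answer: -240/253 ≈ -0.94862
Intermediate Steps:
t = 63
U(D) = 87 (U(D) = 3*29 = 87)
(3993 + U(j(1, 6)))/(-4364 + t) = (3993 + 87)/(-4364 + 63) = 4080/(-4301) = 4080*(-1/4301) = -240/253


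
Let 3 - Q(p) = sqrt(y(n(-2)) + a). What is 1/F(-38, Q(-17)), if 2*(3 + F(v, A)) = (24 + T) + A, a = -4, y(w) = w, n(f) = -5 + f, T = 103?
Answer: 248/15387 + 2*I*sqrt(11)/15387 ≈ 0.016118 + 0.00043109*I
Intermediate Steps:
Q(p) = 3 - I*sqrt(11) (Q(p) = 3 - sqrt((-5 - 2) - 4) = 3 - sqrt(-7 - 4) = 3 - sqrt(-11) = 3 - I*sqrt(11))
F(v, A) = 121/2 + A/2 (F(v, A) = -3 + ((24 + 103) + A)/2 = -3 + (127 + A)/2 = -3 + (127/2 + A/2) = 121/2 + A/2)
1/F(-38, Q(-17)) = 1/(121/2 + (3 - I*sqrt(11))/2) = 1/(121/2 + (3/2 - I*sqrt(11)/2)) = 1/(62 - I*sqrt(11)/2)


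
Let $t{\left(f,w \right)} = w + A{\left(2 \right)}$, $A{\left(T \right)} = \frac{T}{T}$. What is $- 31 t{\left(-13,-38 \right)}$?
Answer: $1147$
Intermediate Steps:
$A{\left(T \right)} = 1$
$t{\left(f,w \right)} = 1 + w$ ($t{\left(f,w \right)} = w + 1 = 1 + w$)
$- 31 t{\left(-13,-38 \right)} = - 31 \left(1 - 38\right) = \left(-31\right) \left(-37\right) = 1147$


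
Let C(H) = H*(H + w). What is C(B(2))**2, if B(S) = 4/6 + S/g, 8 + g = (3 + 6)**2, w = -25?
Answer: 654636337216/2300257521 ≈ 284.59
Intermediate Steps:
g = 73 (g = -8 + (3 + 6)**2 = -8 + 9**2 = -8 + 81 = 73)
B(S) = 2/3 + S/73 (B(S) = 4/6 + S/73 = 4*(1/6) + S*(1/73) = 2/3 + S/73)
C(H) = H*(-25 + H) (C(H) = H*(H - 25) = H*(-25 + H))
C(B(2))**2 = ((2/3 + (1/73)*2)*(-25 + (2/3 + (1/73)*2)))**2 = ((2/3 + 2/73)*(-25 + (2/3 + 2/73)))**2 = (152*(-25 + 152/219)/219)**2 = ((152/219)*(-5323/219))**2 = (-809096/47961)**2 = 654636337216/2300257521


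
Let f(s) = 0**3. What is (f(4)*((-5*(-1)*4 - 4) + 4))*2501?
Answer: 0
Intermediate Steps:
f(s) = 0
(f(4)*((-5*(-1)*4 - 4) + 4))*2501 = (0*((-5*(-1)*4 - 4) + 4))*2501 = (0*((5*4 - 4) + 4))*2501 = (0*((20 - 4) + 4))*2501 = (0*(16 + 4))*2501 = (0*20)*2501 = 0*2501 = 0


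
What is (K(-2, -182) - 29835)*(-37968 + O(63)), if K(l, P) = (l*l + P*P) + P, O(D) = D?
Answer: -117922455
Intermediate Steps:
K(l, P) = P + P² + l² (K(l, P) = (l² + P²) + P = (P² + l²) + P = P + P² + l²)
(K(-2, -182) - 29835)*(-37968 + O(63)) = ((-182 + (-182)² + (-2)²) - 29835)*(-37968 + 63) = ((-182 + 33124 + 4) - 29835)*(-37905) = (32946 - 29835)*(-37905) = 3111*(-37905) = -117922455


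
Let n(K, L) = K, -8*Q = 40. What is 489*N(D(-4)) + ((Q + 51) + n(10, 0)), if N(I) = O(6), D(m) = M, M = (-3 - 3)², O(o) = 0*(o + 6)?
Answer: 56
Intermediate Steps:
Q = -5 (Q = -⅛*40 = -5)
O(o) = 0 (O(o) = 0*(6 + o) = 0)
M = 36 (M = (-6)² = 36)
D(m) = 36
N(I) = 0
489*N(D(-4)) + ((Q + 51) + n(10, 0)) = 489*0 + ((-5 + 51) + 10) = 0 + (46 + 10) = 0 + 56 = 56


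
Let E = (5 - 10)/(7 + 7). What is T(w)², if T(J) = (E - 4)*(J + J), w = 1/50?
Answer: 3721/122500 ≈ 0.030376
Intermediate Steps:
w = 1/50 ≈ 0.020000
E = -5/14 ≈ -0.35714
T(J) = -61*J/7 (T(J) = (-5/14 - 4)*(J + J) = -61*J/7)
T(w)² = (-61/7*1/50)² = (-61/350)² = 3721/122500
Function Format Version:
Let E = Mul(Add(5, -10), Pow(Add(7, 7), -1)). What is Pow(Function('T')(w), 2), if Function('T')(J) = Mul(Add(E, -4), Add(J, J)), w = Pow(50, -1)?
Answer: Rational(3721, 122500) ≈ 0.030376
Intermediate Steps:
w = Rational(1, 50) ≈ 0.020000
E = Rational(-5, 14) (E = Mul(-5, Pow(14, -1)) = Mul(-5, Rational(1, 14)) = Rational(-5, 14) ≈ -0.35714)
Function('T')(J) = Mul(Rational(-61, 7), J) (Function('T')(J) = Mul(Add(Rational(-5, 14), -4), Add(J, J)) = Mul(Rational(-61, 14), Mul(2, J)) = Mul(Rational(-61, 7), J))
Pow(Function('T')(w), 2) = Pow(Mul(Rational(-61, 7), Rational(1, 50)), 2) = Pow(Rational(-61, 350), 2) = Rational(3721, 122500)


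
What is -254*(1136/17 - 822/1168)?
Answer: -83367499/4964 ≈ -16794.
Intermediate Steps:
-254*(1136/17 - 822/1168) = -254*(1136*(1/17) - 822*1/1168) = -254*(1136/17 - 411/584) = -254*656437/9928 = -83367499/4964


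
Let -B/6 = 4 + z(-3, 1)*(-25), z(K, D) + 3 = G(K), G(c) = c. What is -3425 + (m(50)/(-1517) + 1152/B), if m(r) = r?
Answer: -400220307/116809 ≈ -3426.3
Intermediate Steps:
z(K, D) = -3 + K
B = -924 (B = -6*(4 + (-3 - 3)*(-25)) = -6*(4 - 6*(-25)) = -6*(4 + 150) = -6*154 = -924)
-3425 + (m(50)/(-1517) + 1152/B) = -3425 + (50/(-1517) + 1152/(-924)) = -3425 + (50*(-1/1517) + 1152*(-1/924)) = -3425 + (-50/1517 - 96/77) = -3425 - 149482/116809 = -400220307/116809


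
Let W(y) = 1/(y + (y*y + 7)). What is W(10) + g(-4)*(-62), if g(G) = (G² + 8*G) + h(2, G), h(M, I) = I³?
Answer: 580321/117 ≈ 4960.0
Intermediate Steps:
g(G) = G² + G³ + 8*G (g(G) = (G² + 8*G) + G³ = G² + G³ + 8*G)
W(y) = 1/(7 + y + y²) (W(y) = 1/(y + (y² + 7)) = 1/(y + (7 + y²)) = 1/(7 + y + y²))
W(10) + g(-4)*(-62) = 1/(7 + 10 + 10²) - 4*(8 - 4 + (-4)²)*(-62) = 1/(7 + 10 + 100) - 4*(8 - 4 + 16)*(-62) = 1/117 - 4*20*(-62) = 1/117 - 80*(-62) = 1/117 + 4960 = 580321/117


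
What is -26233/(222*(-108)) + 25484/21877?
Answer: 32024425/14176296 ≈ 2.2590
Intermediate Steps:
-26233/(222*(-108)) + 25484/21877 = -26233/(-23976) + 25484*(1/21877) = -26233*(-1/23976) + 25484/21877 = 709/648 + 25484/21877 = 32024425/14176296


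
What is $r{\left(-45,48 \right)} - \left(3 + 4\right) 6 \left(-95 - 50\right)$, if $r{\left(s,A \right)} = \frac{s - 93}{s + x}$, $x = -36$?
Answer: $\frac{164476}{27} \approx 6091.7$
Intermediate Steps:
$r{\left(s,A \right)} = \frac{-93 + s}{-36 + s}$ ($r{\left(s,A \right)} = \frac{s - 93}{s - 36} = \frac{-93 + s}{-36 + s}$)
$r{\left(-45,48 \right)} - \left(3 + 4\right) 6 \left(-95 - 50\right) = \frac{-93 - 45}{-36 - 45} - \left(3 + 4\right) 6 \left(-95 - 50\right) = \frac{1}{-81} \left(-138\right) - 7 \cdot 6 \left(-145\right) = \left(- \frac{1}{81}\right) \left(-138\right) - 42 \left(-145\right) = \frac{46}{27} - -6090 = \frac{46}{27} + 6090 = \frac{164476}{27}$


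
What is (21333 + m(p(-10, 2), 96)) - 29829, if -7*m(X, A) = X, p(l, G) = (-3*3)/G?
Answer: -118935/14 ≈ -8495.4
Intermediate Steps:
p(l, G) = -9/G
m(X, A) = -X/7
(21333 + m(p(-10, 2), 96)) - 29829 = (21333 - (-9)/(7*2)) - 29829 = (21333 - 1/7*(-9/2)) - 29829 = (21333 + 9/14) - 29829 = 298671/14 - 29829 = -118935/14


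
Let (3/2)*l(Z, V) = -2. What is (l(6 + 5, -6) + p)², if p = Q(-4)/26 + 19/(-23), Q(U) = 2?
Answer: 3489424/804609 ≈ 4.3368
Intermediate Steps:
l(Z, V) = -4/3 (l(Z, V) = (⅔)*(-2) = -4/3)
p = -224/299 (p = 2/26 + 19/(-23) = 2*(1/26) + 19*(-1/23) = 1/13 - 19/23 = -224/299 ≈ -0.74916)
(l(6 + 5, -6) + p)² = (-4/3 - 224/299)² = (-1868/897)² = 3489424/804609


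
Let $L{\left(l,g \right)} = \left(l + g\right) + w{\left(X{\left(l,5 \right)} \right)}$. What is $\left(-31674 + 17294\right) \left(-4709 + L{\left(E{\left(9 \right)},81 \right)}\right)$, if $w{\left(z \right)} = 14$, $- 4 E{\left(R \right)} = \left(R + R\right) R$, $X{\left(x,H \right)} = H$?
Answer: $66931710$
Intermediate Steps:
$E{\left(R \right)} = - \frac{R^{2}}{2}$ ($E{\left(R \right)} = - \frac{\left(R + R\right) R}{4} = - \frac{2 R R}{4} = - \frac{2 R^{2}}{4} = - \frac{R^{2}}{2}$)
$L{\left(l,g \right)} = 14 + g + l$ ($L{\left(l,g \right)} = \left(l + g\right) + 14 = \left(g + l\right) + 14 = 14 + g + l$)
$\left(-31674 + 17294\right) \left(-4709 + L{\left(E{\left(9 \right)},81 \right)}\right) = \left(-31674 + 17294\right) \left(-4709 + \left(14 + 81 - \frac{9^{2}}{2}\right)\right) = - 14380 \left(-4709 + \left(14 + 81 - \frac{81}{2}\right)\right) = - 14380 \left(-4709 + \frac{109}{2}\right) = \left(-14380\right) \left(- \frac{9309}{2}\right) = 66931710$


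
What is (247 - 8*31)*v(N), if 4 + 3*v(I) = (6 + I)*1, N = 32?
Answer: -34/3 ≈ -11.333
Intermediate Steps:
v(I) = 2/3 + I/3 (v(I) = -4/3 + ((6 + I)*1)/3 = -4/3 + (6 + I)/3 = -4/3 + (2 + I/3) = 2/3 + I/3)
(247 - 8*31)*v(N) = (247 - 8*31)*(2/3 + (1/3)*32) = (247 - 248)*(2/3 + 32/3) = -1*34/3 = -34/3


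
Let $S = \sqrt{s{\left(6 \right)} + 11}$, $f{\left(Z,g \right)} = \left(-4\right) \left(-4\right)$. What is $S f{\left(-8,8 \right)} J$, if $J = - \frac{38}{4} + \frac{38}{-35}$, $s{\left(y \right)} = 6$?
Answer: $- \frac{5928 \sqrt{17}}{35} \approx -698.34$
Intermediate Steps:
$f{\left(Z,g \right)} = 16$
$S = \sqrt{17}$ ($S = \sqrt{6 + 11} = \sqrt{17} \approx 4.1231$)
$J = - \frac{741}{70}$ ($J = \left(-38\right) \frac{1}{4} + 38 \left(- \frac{1}{35}\right) = - \frac{19}{2} - \frac{38}{35} = - \frac{741}{70} \approx -10.586$)
$S f{\left(-8,8 \right)} J = \sqrt{17} \cdot 16 \left(- \frac{741}{70}\right) = 16 \sqrt{17} \left(- \frac{741}{70}\right) = - \frac{5928 \sqrt{17}}{35}$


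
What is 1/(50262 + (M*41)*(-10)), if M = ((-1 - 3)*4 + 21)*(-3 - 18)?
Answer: 1/93312 ≈ 1.0717e-5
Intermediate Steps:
M = -105 (M = (-4*4 + 21)*(-21) = (-16 + 21)*(-21) = 5*(-21) = -105)
1/(50262 + (M*41)*(-10)) = 1/(50262 - 105*41*(-10)) = 1/(50262 - 4305*(-10)) = 1/(50262 + 43050) = 1/93312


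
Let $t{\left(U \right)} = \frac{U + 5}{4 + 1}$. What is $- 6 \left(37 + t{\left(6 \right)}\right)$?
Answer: $- \frac{1176}{5} \approx -235.2$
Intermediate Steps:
$t{\left(U \right)} = 1 + \frac{U}{5}$ ($t{\left(U \right)} = \frac{5 + U}{5} = \left(5 + U\right) \frac{1}{5} = 1 + \frac{U}{5}$)
$- 6 \left(37 + t{\left(6 \right)}\right) = - 6 \left(37 + \left(1 + \frac{1}{5} \cdot 6\right)\right) = - 6 \left(37 + \left(1 + \frac{6}{5}\right)\right) = - 6 \left(37 + \frac{11}{5}\right) = \left(-6\right) \frac{196}{5} = - \frac{1176}{5}$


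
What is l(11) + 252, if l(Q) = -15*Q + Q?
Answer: 98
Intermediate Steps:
l(Q) = -14*Q
l(11) + 252 = -14*11 + 252 = -154 + 252 = 98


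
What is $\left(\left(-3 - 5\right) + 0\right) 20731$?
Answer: $-165848$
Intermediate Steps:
$\left(\left(-3 - 5\right) + 0\right) 20731 = \left(-8 + 0\right) 20731 = \left(-8\right) 20731 = -165848$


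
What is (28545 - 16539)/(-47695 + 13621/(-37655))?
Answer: -1091995/4338089 ≈ -0.25172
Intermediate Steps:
(28545 - 16539)/(-47695 + 13621/(-37655)) = 12006/(-47695 + 13621*(-1/37655)) = 12006/(-47695 - 13621/37655) = 12006/(-1795968846/37655) = 12006*(-37655/1795968846) = -1091995/4338089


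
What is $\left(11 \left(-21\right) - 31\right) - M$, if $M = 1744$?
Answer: $-2006$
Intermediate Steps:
$\left(11 \left(-21\right) - 31\right) - M = \left(11 \left(-21\right) - 31\right) - 1744 = \left(-231 - 31\right) - 1744 = -262 - 1744 = -2006$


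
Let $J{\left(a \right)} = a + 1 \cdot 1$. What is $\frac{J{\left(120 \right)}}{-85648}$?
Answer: $- \frac{121}{85648} \approx -0.0014128$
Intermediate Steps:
$J{\left(a \right)} = 1 + a$ ($J{\left(a \right)} = a + 1 = 1 + a$)
$\frac{J{\left(120 \right)}}{-85648} = \frac{1 + 120}{-85648} = 121 \left(- \frac{1}{85648}\right) = - \frac{121}{85648}$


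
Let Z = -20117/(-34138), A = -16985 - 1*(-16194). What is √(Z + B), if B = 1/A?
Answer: √2537083946838/2077166 ≈ 0.76682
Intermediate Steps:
A = -791 (A = -16985 + 16194 = -791)
Z = 20117/34138 (Z = -20117*(-1/34138) = 20117/34138 ≈ 0.58928)
B = -1/791 (B = 1/(-791) = -1/791 ≈ -0.0012642)
√(Z + B) = √(20117/34138 - 1/791) = √(15878409/27003158) = √2537083946838/2077166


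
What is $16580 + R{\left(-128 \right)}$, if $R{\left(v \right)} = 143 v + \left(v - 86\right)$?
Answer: $-1938$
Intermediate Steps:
$R{\left(v \right)} = -86 + 144 v$ ($R{\left(v \right)} = 143 v + \left(v - 86\right) = 143 v + \left(-86 + v\right) = -86 + 144 v$)
$16580 + R{\left(-128 \right)} = 16580 + \left(-86 + 144 \left(-128\right)\right) = 16580 - 18518 = -1938$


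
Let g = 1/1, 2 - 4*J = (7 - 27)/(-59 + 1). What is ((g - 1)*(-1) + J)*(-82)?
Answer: -984/29 ≈ -33.931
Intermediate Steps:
J = 12/29 (J = 1/2 - (7 - 27)/(4*(-59 + 1)) = 1/2 - (-5)/(-58) = 1/2 - (-5)*(-1)/58 = 1/2 - 1/4*10/29 = 1/2 - 5/58 = 12/29 ≈ 0.41379)
g = 1
((g - 1)*(-1) + J)*(-82) = ((1 - 1)*(-1) + 12/29)*(-82) = (0*(-1) + 12/29)*(-82) = (0 + 12/29)*(-82) = (12/29)*(-82) = -984/29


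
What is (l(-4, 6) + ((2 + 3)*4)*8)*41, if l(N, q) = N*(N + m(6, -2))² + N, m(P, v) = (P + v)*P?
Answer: -59204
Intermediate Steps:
m(P, v) = P*(P + v)
l(N, q) = N + N*(24 + N)² (l(N, q) = N*(N + 6*(6 - 2))² + N = N*(N + 6*4)² + N = N*(N + 24)² + N = N*(24 + N)² + N = N + N*(24 + N)²)
(l(-4, 6) + ((2 + 3)*4)*8)*41 = (-4*(1 + (24 - 4)²) + ((2 + 3)*4)*8)*41 = (-4*(1 + 20²) + (5*4)*8)*41 = (-4*(1 + 400) + 20*8)*41 = (-4*401 + 160)*41 = (-1604 + 160)*41 = -1444*41 = -59204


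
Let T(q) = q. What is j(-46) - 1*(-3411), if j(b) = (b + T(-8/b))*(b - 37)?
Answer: 165935/23 ≈ 7214.6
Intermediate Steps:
j(b) = (-37 + b)*(b - 8/b) (j(b) = (b - 8/b)*(b - 37) = (b - 8/b)*(-37 + b) = (-37 + b)*(b - 8/b))
j(-46) - 1*(-3411) = (-8 + (-46)² - 37*(-46) + 296/(-46)) - 1*(-3411) = (-8 + 2116 + 1702 + 296*(-1/46)) + 3411 = (-8 + 2116 + 1702 - 148/23) + 3411 = 87482/23 + 3411 = 165935/23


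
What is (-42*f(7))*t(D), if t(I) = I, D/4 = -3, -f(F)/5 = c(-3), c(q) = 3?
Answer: -7560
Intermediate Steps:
f(F) = -15 (f(F) = -5*3 = -15)
D = -12 (D = 4*(-3) = -12)
(-42*f(7))*t(D) = -42*(-15)*(-12) = 630*(-12) = -7560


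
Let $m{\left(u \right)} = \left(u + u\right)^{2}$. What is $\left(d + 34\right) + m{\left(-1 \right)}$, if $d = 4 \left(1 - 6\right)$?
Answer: $18$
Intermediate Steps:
$d = -20$ ($d = 4 \left(-5\right) = -20$)
$m{\left(u \right)} = 4 u^{2}$ ($m{\left(u \right)} = \left(2 u\right)^{2} = 4 u^{2}$)
$\left(d + 34\right) + m{\left(-1 \right)} = \left(-20 + 34\right) + 4 \left(-1\right)^{2} = 14 + 4 \cdot 1 = 14 + 4 = 18$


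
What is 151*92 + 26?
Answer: 13918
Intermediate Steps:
151*92 + 26 = 13892 + 26 = 13918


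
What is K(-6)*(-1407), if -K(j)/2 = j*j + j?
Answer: 84420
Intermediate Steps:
K(j) = -2*j - 2*j**2 (K(j) = -2*(j*j + j) = -2*(j**2 + j) = -2*(j + j**2) = -2*j - 2*j**2)
K(-6)*(-1407) = -2*(-6)*(1 - 6)*(-1407) = -2*(-6)*(-5)*(-1407) = -60*(-1407) = 84420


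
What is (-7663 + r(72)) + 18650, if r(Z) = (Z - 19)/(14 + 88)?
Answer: 1120727/102 ≈ 10988.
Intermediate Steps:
r(Z) = -19/102 + Z/102 (r(Z) = (-19 + Z)/102 = (-19 + Z)*(1/102) = -19/102 + Z/102)
(-7663 + r(72)) + 18650 = (-7663 + (-19/102 + (1/102)*72)) + 18650 = (-7663 + (-19/102 + 12/17)) + 18650 = (-7663 + 53/102) + 18650 = -781573/102 + 18650 = 1120727/102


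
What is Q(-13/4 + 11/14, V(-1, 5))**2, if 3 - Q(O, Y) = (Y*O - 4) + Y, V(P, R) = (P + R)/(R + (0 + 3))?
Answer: 187489/3136 ≈ 59.786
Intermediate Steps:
V(P, R) = (P + R)/(3 + R) (V(P, R) = (P + R)/(R + 3) = (P + R)/(3 + R))
Q(O, Y) = 7 - Y - O*Y (Q(O, Y) = 3 - ((Y*O - 4) + Y) = 3 - ((O*Y - 4) + Y) = 3 - ((-4 + O*Y) + Y) = 3 - (-4 + Y + O*Y) = 3 + (4 - Y - O*Y) = 7 - Y - O*Y)
Q(-13/4 + 11/14, V(-1, 5))**2 = (7 - (-1 + 5)/(3 + 5) - (-13/4 + 11/14)*(-1 + 5)/(3 + 5))**2 = (7 - 4/8 - (-13*1/4 + 11*(1/14))*4/8)**2 = (7 - 4/8 - (-13/4 + 11/14)*(1/8)*4)**2 = (7 - 1*1/2 - 1*(-69/28)*1/2)**2 = (7 - 1/2 + 69/56)**2 = (433/56)**2 = 187489/3136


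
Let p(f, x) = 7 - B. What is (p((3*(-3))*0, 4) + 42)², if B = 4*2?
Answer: 1681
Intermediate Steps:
B = 8
p(f, x) = -1 (p(f, x) = 7 - 1*8 = 7 - 8 = -1)
(p((3*(-3))*0, 4) + 42)² = (-1 + 42)² = 41² = 1681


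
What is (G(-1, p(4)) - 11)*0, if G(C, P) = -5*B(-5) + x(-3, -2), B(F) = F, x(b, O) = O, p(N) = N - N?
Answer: 0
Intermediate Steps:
p(N) = 0
G(C, P) = 23 (G(C, P) = -5*(-5) - 2 = 25 - 2 = 23)
(G(-1, p(4)) - 11)*0 = (23 - 11)*0 = 12*0 = 0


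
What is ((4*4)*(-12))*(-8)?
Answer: 1536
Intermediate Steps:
((4*4)*(-12))*(-8) = (16*(-12))*(-8) = -192*(-8) = 1536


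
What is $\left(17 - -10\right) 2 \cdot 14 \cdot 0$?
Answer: $0$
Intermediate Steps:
$\left(17 - -10\right) 2 \cdot 14 \cdot 0 = \left(17 + 10\right) 28 \cdot 0 = 27 \cdot 28 \cdot 0 = 756 \cdot 0 = 0$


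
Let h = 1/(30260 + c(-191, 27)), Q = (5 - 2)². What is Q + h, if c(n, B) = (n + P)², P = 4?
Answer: 587062/65229 ≈ 9.0000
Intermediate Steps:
c(n, B) = (4 + n)² (c(n, B) = (n + 4)² = (4 + n)²)
Q = 9 (Q = 3² = 9)
h = 1/65229 (h = 1/(30260 + (4 - 191)²) = 1/(30260 + (-187)²) = 1/(30260 + 34969) = 1/65229 ≈ 1.5331e-5)
Q + h = 9 + 1/65229 = 587062/65229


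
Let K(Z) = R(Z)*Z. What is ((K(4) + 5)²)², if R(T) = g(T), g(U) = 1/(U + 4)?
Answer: 14641/16 ≈ 915.06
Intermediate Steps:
g(U) = 1/(4 + U)
R(T) = 1/(4 + T)
K(Z) = Z/(4 + Z)
((K(4) + 5)²)² = ((4/(4 + 4) + 5)²)² = ((4/8 + 5)²)² = ((4*(⅛) + 5)²)² = ((½ + 5)²)² = ((11/2)²)² = (121/4)² = 14641/16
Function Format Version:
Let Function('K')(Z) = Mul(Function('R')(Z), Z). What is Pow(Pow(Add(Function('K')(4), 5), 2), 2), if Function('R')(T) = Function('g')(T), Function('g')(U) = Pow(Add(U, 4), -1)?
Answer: Rational(14641, 16) ≈ 915.06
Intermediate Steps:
Function('g')(U) = Pow(Add(4, U), -1)
Function('R')(T) = Pow(Add(4, T), -1)
Function('K')(Z) = Mul(Z, Pow(Add(4, Z), -1)) (Function('K')(Z) = Mul(Pow(Add(4, Z), -1), Z) = Mul(Z, Pow(Add(4, Z), -1)))
Pow(Pow(Add(Function('K')(4), 5), 2), 2) = Pow(Pow(Add(Mul(4, Pow(Add(4, 4), -1)), 5), 2), 2) = Pow(Pow(Add(Mul(4, Pow(8, -1)), 5), 2), 2) = Pow(Pow(Add(Mul(4, Rational(1, 8)), 5), 2), 2) = Pow(Pow(Add(Rational(1, 2), 5), 2), 2) = Pow(Pow(Rational(11, 2), 2), 2) = Pow(Rational(121, 4), 2) = Rational(14641, 16)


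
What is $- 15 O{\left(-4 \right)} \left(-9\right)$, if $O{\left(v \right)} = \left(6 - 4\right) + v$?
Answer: $-270$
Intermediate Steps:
$O{\left(v \right)} = 2 + v$
$- 15 O{\left(-4 \right)} \left(-9\right) = - 15 \left(2 - 4\right) \left(-9\right) = \left(-15\right) \left(-2\right) \left(-9\right) = 30 \left(-9\right) = -270$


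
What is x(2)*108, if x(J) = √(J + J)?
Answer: 216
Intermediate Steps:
x(J) = √2*√J (x(J) = √(2*J) = √2*√J)
x(2)*108 = (√2*√2)*108 = 2*108 = 216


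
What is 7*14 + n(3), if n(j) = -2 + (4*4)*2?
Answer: 128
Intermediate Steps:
n(j) = 30 (n(j) = -2 + 16*2 = -2 + 32 = 30)
7*14 + n(3) = 7*14 + 30 = 98 + 30 = 128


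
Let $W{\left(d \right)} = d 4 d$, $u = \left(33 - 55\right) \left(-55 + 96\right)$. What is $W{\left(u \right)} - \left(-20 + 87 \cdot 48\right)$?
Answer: $3250260$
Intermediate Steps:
$u = -902$ ($u = \left(-22\right) 41 = -902$)
$W{\left(d \right)} = 4 d^{2}$ ($W{\left(d \right)} = 4 d d = 4 d^{2}$)
$W{\left(u \right)} - \left(-20 + 87 \cdot 48\right) = 4 \left(-902\right)^{2} - \left(-20 + 87 \cdot 48\right) = 4 \cdot 813604 - \left(-20 + 4176\right) = 3254416 - 4156 = 3250260$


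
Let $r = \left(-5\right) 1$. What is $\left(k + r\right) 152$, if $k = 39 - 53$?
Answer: $-2888$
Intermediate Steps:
$k = -14$
$r = -5$
$\left(k + r\right) 152 = \left(-14 - 5\right) 152 = \left(-19\right) 152 = -2888$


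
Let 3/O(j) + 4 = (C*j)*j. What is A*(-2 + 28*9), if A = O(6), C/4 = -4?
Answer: -75/58 ≈ -1.2931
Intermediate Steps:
C = -16 (C = 4*(-4) = -16)
O(j) = 3/(-4 - 16*j²) (O(j) = 3/(-4 + (-16*j)*j) = 3/(-4 - 16*j²))
A = -3/580 (A = -3/(4 + 16*6²) = -3/(4 + 16*36) = -3/(4 + 576) = -3/580 ≈ -0.0051724)
A*(-2 + 28*9) = -3*(-2 + 28*9)/580 = -3*(-2 + 252)/580 = -3/580*250 = -75/58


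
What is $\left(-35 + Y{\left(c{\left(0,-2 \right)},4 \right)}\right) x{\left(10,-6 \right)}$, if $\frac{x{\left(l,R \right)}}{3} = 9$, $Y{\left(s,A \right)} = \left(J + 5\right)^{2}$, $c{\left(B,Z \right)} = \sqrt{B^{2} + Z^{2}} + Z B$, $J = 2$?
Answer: $378$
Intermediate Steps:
$c{\left(B,Z \right)} = \sqrt{B^{2} + Z^{2}} + B Z$
$Y{\left(s,A \right)} = 49$ ($Y{\left(s,A \right)} = \left(2 + 5\right)^{2} = 7^{2} = 49$)
$x{\left(l,R \right)} = 27$ ($x{\left(l,R \right)} = 3 \cdot 9 = 27$)
$\left(-35 + Y{\left(c{\left(0,-2 \right)},4 \right)}\right) x{\left(10,-6 \right)} = \left(-35 + 49\right) 27 = 14 \cdot 27 = 378$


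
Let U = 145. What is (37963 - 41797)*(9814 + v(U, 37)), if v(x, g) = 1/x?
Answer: -5455900854/145 ≈ -3.7627e+7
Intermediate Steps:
(37963 - 41797)*(9814 + v(U, 37)) = (37963 - 41797)*(9814 + 1/145) = -3834*(9814 + 1/145) = -3834*1423031/145 = -5455900854/145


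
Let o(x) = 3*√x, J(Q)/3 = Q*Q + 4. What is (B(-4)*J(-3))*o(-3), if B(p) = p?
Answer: -468*I*√3 ≈ -810.6*I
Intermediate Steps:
J(Q) = 12 + 3*Q² (J(Q) = 3*(Q*Q + 4) = 3*(Q² + 4) = 3*(4 + Q²) = 12 + 3*Q²)
(B(-4)*J(-3))*o(-3) = (-4*(12 + 3*(-3)²))*(3*√(-3)) = (-4*(12 + 3*9))*(3*(I*√3)) = (-4*(12 + 27))*(3*I*√3) = (-4*39)*(3*I*√3) = -468*I*√3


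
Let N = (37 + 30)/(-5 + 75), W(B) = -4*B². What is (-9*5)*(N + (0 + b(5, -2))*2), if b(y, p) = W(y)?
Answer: 125397/14 ≈ 8956.9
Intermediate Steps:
b(y, p) = -4*y²
N = 67/70 ≈ 0.95714
(-9*5)*(N + (0 + b(5, -2))*2) = (-9*5)*(67/70 + (0 - 4*5²)*2) = -45*(67/70 + (0 - 4*25)*2) = -45*(67/70 + (0 - 100)*2) = -45*(67/70 - 100*2) = -45*(67/70 - 200) = -45*(-13933/70) = 125397/14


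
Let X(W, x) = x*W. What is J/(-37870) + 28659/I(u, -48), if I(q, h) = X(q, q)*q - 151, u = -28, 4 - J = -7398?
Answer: -624461368/418520305 ≈ -1.4921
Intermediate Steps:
X(W, x) = W*x
J = 7402 (J = 4 - 1*(-7398) = 4 + 7398 = 7402)
I(q, h) = -151 + q³ (I(q, h) = (q*q)*q - 151 = q²*q - 151 = q³ - 151 = -151 + q³)
J/(-37870) + 28659/I(u, -48) = 7402/(-37870) + 28659/(-151 + (-28)³) = 7402*(-1/37870) + 28659/(-151 - 21952) = -3701/18935 + 28659/(-22103) = -3701/18935 + 28659*(-1/22103) = -3701/18935 - 28659/22103 = -624461368/418520305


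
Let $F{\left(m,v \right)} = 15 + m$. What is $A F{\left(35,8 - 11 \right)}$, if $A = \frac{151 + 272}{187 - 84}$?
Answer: $\frac{21150}{103} \approx 205.34$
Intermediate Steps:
$A = \frac{423}{103} \approx 4.1068$
$A F{\left(35,8 - 11 \right)} = \frac{423 \left(15 + 35\right)}{103} = \frac{423}{103} \cdot 50 = \frac{21150}{103}$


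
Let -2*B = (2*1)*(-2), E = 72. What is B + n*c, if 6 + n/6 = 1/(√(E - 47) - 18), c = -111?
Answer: 52640/13 ≈ 4049.2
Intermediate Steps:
B = 2 (B = -2*1*(-2)/2 = -(-2) = -½*(-4) = 2)
n = -474/13 (n = -36 + 6/(√(72 - 47) - 18) = -36 + 6/(√25 - 18) = -36 + 6/(5 - 18) = -36 + 6/(-13) = -36 + 6*(-1/13) = -36 - 6/13 = -474/13 ≈ -36.462)
B + n*c = 2 - 474/13*(-111) = 2 + 52614/13 = 52640/13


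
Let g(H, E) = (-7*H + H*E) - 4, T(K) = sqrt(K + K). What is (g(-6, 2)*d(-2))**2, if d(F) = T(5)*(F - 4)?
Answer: 243360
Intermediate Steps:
T(K) = sqrt(2)*sqrt(K) (T(K) = sqrt(2*K) = sqrt(2)*sqrt(K))
g(H, E) = -4 - 7*H + E*H (g(H, E) = (-7*H + E*H) - 4 = -4 - 7*H + E*H)
d(F) = sqrt(10)*(-4 + F) (d(F) = (sqrt(2)*sqrt(5))*(F - 4) = sqrt(10)*(-4 + F))
(g(-6, 2)*d(-2))**2 = ((-4 - 7*(-6) + 2*(-6))*(sqrt(10)*(-4 - 2)))**2 = ((-4 + 42 - 12)*(sqrt(10)*(-6)))**2 = (26*(-6*sqrt(10)))**2 = (-156*sqrt(10))**2 = 243360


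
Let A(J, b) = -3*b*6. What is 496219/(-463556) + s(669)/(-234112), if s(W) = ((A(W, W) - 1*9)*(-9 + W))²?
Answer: -458201259275712127/1695687848 ≈ -2.7022e+8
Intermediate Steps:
A(J, b) = -18*b
s(W) = (-9 + W)²*(-9 - 18*W)² (s(W) = ((-18*W - 1*9)*(-9 + W))² = ((-18*W - 9)*(-9 + W))² = ((-9 - 18*W)*(-9 + W))² = ((-9 + W)*(-9 - 18*W))² = (-9 + W)²*(-9 - 18*W)²)
496219/(-463556) + s(669)/(-234112) = 496219/(-463556) + (81*(1 + 2*669)²*(-9 + 669)²)/(-234112) = 496219*(-1/463556) + (81*(1 + 1338)²*660²)*(-1/234112) = -496219/463556 + (81*1339²*435600)*(-1/234112) = -496219/463556 + (81*1792921*435600)*(-1/234112) = -496219/463556 + 63260707395600*(-1/234112) = -496219/463556 - 3953794212225/14632 = -458201259275712127/1695687848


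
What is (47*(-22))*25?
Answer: -25850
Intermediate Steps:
(47*(-22))*25 = -1034*25 = -25850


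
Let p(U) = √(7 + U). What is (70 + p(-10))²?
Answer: (70 + I*√3)² ≈ 4897.0 + 242.49*I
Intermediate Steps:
(70 + p(-10))² = (70 + √(7 - 10))² = (70 + √(-3))² = (70 + I*√3)²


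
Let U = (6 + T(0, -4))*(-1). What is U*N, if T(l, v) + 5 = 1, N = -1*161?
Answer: 322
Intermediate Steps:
N = -161
T(l, v) = -4 (T(l, v) = -5 + 1 = -4)
U = -2 (U = (6 - 4)*(-1) = 2*(-1) = -2)
U*N = -2*(-161) = 322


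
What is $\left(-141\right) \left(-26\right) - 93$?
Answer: $3573$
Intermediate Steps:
$\left(-141\right) \left(-26\right) - 93 = 3666 - 93 = 3573$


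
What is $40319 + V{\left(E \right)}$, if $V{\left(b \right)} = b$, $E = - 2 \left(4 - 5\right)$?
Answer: $40321$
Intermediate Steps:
$E = 2$ ($E = \left(-2\right) \left(-1\right) = 2$)
$40319 + V{\left(E \right)} = 40319 + 2 = 40321$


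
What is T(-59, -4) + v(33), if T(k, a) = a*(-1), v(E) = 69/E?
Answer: 67/11 ≈ 6.0909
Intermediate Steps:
T(k, a) = -a
T(-59, -4) + v(33) = -1*(-4) + 69/33 = 4 + 69*(1/33) = 4 + 23/11 = 67/11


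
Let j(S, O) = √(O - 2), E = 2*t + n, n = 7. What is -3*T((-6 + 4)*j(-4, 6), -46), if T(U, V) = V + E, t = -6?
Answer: 153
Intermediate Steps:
E = -5 (E = 2*(-6) + 7 = -12 + 7 = -5)
j(S, O) = √(-2 + O)
T(U, V) = -5 + V (T(U, V) = V - 5 = -5 + V)
-3*T((-6 + 4)*j(-4, 6), -46) = -3*(-5 - 46) = -3*(-51) = 153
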